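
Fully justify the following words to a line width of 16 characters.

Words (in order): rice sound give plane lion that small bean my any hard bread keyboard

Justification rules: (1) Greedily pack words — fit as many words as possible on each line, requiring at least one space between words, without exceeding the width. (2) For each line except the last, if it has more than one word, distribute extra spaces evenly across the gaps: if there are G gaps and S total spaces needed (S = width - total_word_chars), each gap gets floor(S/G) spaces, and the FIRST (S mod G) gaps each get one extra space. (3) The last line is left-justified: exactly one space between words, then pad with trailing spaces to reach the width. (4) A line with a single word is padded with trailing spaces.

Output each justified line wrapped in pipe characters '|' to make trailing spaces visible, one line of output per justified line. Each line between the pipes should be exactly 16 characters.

Line 1: ['rice', 'sound', 'give'] (min_width=15, slack=1)
Line 2: ['plane', 'lion', 'that'] (min_width=15, slack=1)
Line 3: ['small', 'bean', 'my'] (min_width=13, slack=3)
Line 4: ['any', 'hard', 'bread'] (min_width=14, slack=2)
Line 5: ['keyboard'] (min_width=8, slack=8)

Answer: |rice  sound give|
|plane  lion that|
|small   bean  my|
|any  hard  bread|
|keyboard        |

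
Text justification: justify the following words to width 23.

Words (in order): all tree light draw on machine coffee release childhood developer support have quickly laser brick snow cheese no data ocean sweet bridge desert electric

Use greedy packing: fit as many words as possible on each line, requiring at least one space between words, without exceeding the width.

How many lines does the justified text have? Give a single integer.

Line 1: ['all', 'tree', 'light', 'draw', 'on'] (min_width=22, slack=1)
Line 2: ['machine', 'coffee', 'release'] (min_width=22, slack=1)
Line 3: ['childhood', 'developer'] (min_width=19, slack=4)
Line 4: ['support', 'have', 'quickly'] (min_width=20, slack=3)
Line 5: ['laser', 'brick', 'snow', 'cheese'] (min_width=23, slack=0)
Line 6: ['no', 'data', 'ocean', 'sweet'] (min_width=19, slack=4)
Line 7: ['bridge', 'desert', 'electric'] (min_width=22, slack=1)
Total lines: 7

Answer: 7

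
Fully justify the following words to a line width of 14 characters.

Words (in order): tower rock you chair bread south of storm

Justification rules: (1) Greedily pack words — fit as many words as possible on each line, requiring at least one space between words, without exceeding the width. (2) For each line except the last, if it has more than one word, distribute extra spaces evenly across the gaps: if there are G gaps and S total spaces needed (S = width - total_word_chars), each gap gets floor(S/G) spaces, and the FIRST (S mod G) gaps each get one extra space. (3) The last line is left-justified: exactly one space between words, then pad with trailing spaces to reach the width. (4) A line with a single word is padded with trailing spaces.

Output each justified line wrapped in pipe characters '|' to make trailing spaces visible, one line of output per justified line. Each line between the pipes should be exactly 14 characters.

Answer: |tower rock you|
|chair    bread|
|south of storm|

Derivation:
Line 1: ['tower', 'rock', 'you'] (min_width=14, slack=0)
Line 2: ['chair', 'bread'] (min_width=11, slack=3)
Line 3: ['south', 'of', 'storm'] (min_width=14, slack=0)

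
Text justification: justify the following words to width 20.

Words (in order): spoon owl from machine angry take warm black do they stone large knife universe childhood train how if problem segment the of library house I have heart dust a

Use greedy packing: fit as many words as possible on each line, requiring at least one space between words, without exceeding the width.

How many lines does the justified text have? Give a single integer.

Line 1: ['spoon', 'owl', 'from'] (min_width=14, slack=6)
Line 2: ['machine', 'angry', 'take'] (min_width=18, slack=2)
Line 3: ['warm', 'black', 'do', 'they'] (min_width=18, slack=2)
Line 4: ['stone', 'large', 'knife'] (min_width=17, slack=3)
Line 5: ['universe', 'childhood'] (min_width=18, slack=2)
Line 6: ['train', 'how', 'if', 'problem'] (min_width=20, slack=0)
Line 7: ['segment', 'the', 'of'] (min_width=14, slack=6)
Line 8: ['library', 'house', 'I', 'have'] (min_width=20, slack=0)
Line 9: ['heart', 'dust', 'a'] (min_width=12, slack=8)
Total lines: 9

Answer: 9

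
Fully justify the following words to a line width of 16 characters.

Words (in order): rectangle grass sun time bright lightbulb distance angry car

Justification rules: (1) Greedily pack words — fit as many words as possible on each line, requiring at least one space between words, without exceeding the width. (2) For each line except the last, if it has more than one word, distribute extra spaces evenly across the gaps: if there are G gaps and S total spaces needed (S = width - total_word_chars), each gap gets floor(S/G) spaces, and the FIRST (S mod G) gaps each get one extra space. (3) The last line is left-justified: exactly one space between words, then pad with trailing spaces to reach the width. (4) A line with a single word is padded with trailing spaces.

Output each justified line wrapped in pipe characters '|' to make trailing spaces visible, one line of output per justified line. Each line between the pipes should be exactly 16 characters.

Answer: |rectangle  grass|
|sun  time bright|
|lightbulb       |
|distance   angry|
|car             |

Derivation:
Line 1: ['rectangle', 'grass'] (min_width=15, slack=1)
Line 2: ['sun', 'time', 'bright'] (min_width=15, slack=1)
Line 3: ['lightbulb'] (min_width=9, slack=7)
Line 4: ['distance', 'angry'] (min_width=14, slack=2)
Line 5: ['car'] (min_width=3, slack=13)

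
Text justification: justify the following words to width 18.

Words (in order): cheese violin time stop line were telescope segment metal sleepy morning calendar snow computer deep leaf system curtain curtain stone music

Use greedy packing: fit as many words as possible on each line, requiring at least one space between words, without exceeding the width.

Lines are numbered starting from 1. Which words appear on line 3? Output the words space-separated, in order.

Answer: telescope segment

Derivation:
Line 1: ['cheese', 'violin', 'time'] (min_width=18, slack=0)
Line 2: ['stop', 'line', 'were'] (min_width=14, slack=4)
Line 3: ['telescope', 'segment'] (min_width=17, slack=1)
Line 4: ['metal', 'sleepy'] (min_width=12, slack=6)
Line 5: ['morning', 'calendar'] (min_width=16, slack=2)
Line 6: ['snow', 'computer', 'deep'] (min_width=18, slack=0)
Line 7: ['leaf', 'system'] (min_width=11, slack=7)
Line 8: ['curtain', 'curtain'] (min_width=15, slack=3)
Line 9: ['stone', 'music'] (min_width=11, slack=7)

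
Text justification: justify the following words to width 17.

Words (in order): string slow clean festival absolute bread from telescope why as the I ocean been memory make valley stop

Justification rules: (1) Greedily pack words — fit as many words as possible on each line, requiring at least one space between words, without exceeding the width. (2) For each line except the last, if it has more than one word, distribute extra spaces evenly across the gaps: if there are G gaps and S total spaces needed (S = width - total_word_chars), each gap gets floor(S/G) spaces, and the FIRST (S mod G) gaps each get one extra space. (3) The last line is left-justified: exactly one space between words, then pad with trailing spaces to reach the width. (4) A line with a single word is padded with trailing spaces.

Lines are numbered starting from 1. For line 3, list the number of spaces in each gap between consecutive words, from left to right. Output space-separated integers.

Line 1: ['string', 'slow', 'clean'] (min_width=17, slack=0)
Line 2: ['festival', 'absolute'] (min_width=17, slack=0)
Line 3: ['bread', 'from'] (min_width=10, slack=7)
Line 4: ['telescope', 'why', 'as'] (min_width=16, slack=1)
Line 5: ['the', 'I', 'ocean', 'been'] (min_width=16, slack=1)
Line 6: ['memory', 'make'] (min_width=11, slack=6)
Line 7: ['valley', 'stop'] (min_width=11, slack=6)

Answer: 8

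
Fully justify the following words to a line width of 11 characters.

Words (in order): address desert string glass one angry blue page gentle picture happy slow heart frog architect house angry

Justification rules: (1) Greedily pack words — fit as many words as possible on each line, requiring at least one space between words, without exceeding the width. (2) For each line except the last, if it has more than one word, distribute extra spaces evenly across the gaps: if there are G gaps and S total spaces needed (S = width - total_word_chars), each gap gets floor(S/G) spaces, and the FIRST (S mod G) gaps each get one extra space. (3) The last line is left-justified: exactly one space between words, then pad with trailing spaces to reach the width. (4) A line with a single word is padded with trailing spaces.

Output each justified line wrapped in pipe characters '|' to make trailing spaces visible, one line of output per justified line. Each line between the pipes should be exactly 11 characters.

Answer: |address    |
|desert     |
|string     |
|glass   one|
|angry  blue|
|page gentle|
|picture    |
|happy  slow|
|heart  frog|
|architect  |
|house angry|

Derivation:
Line 1: ['address'] (min_width=7, slack=4)
Line 2: ['desert'] (min_width=6, slack=5)
Line 3: ['string'] (min_width=6, slack=5)
Line 4: ['glass', 'one'] (min_width=9, slack=2)
Line 5: ['angry', 'blue'] (min_width=10, slack=1)
Line 6: ['page', 'gentle'] (min_width=11, slack=0)
Line 7: ['picture'] (min_width=7, slack=4)
Line 8: ['happy', 'slow'] (min_width=10, slack=1)
Line 9: ['heart', 'frog'] (min_width=10, slack=1)
Line 10: ['architect'] (min_width=9, slack=2)
Line 11: ['house', 'angry'] (min_width=11, slack=0)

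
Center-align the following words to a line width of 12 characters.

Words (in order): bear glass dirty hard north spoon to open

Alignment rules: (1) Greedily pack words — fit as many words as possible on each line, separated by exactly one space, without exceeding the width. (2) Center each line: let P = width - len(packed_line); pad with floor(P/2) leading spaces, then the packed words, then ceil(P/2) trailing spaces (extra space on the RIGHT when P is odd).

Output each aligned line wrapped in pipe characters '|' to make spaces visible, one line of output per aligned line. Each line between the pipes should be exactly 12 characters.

Line 1: ['bear', 'glass'] (min_width=10, slack=2)
Line 2: ['dirty', 'hard'] (min_width=10, slack=2)
Line 3: ['north', 'spoon'] (min_width=11, slack=1)
Line 4: ['to', 'open'] (min_width=7, slack=5)

Answer: | bear glass |
| dirty hard |
|north spoon |
|  to open   |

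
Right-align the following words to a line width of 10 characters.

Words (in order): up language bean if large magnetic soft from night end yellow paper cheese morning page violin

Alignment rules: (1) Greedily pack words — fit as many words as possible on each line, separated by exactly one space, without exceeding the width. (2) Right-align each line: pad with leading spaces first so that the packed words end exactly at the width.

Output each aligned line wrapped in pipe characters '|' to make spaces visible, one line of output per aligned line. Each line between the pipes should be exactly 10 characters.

Answer: |        up|
|  language|
|   bean if|
|     large|
|  magnetic|
| soft from|
| night end|
|    yellow|
|     paper|
|    cheese|
|   morning|
|      page|
|    violin|

Derivation:
Line 1: ['up'] (min_width=2, slack=8)
Line 2: ['language'] (min_width=8, slack=2)
Line 3: ['bean', 'if'] (min_width=7, slack=3)
Line 4: ['large'] (min_width=5, slack=5)
Line 5: ['magnetic'] (min_width=8, slack=2)
Line 6: ['soft', 'from'] (min_width=9, slack=1)
Line 7: ['night', 'end'] (min_width=9, slack=1)
Line 8: ['yellow'] (min_width=6, slack=4)
Line 9: ['paper'] (min_width=5, slack=5)
Line 10: ['cheese'] (min_width=6, slack=4)
Line 11: ['morning'] (min_width=7, slack=3)
Line 12: ['page'] (min_width=4, slack=6)
Line 13: ['violin'] (min_width=6, slack=4)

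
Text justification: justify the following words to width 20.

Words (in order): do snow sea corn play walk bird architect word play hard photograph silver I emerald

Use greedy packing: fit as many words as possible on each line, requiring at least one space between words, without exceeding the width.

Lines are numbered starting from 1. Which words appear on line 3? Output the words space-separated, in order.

Line 1: ['do', 'snow', 'sea', 'corn'] (min_width=16, slack=4)
Line 2: ['play', 'walk', 'bird'] (min_width=14, slack=6)
Line 3: ['architect', 'word', 'play'] (min_width=19, slack=1)
Line 4: ['hard', 'photograph'] (min_width=15, slack=5)
Line 5: ['silver', 'I', 'emerald'] (min_width=16, slack=4)

Answer: architect word play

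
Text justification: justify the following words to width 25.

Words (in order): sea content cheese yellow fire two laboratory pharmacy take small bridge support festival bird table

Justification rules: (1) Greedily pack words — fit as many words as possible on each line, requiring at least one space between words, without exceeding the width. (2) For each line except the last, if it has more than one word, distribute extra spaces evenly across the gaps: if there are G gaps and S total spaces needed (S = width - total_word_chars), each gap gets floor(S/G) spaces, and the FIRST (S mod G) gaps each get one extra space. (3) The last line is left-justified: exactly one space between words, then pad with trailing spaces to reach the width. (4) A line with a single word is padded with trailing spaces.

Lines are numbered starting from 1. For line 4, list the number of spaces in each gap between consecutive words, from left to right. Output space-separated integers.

Line 1: ['sea', 'content', 'cheese', 'yellow'] (min_width=25, slack=0)
Line 2: ['fire', 'two', 'laboratory'] (min_width=19, slack=6)
Line 3: ['pharmacy', 'take', 'small'] (min_width=19, slack=6)
Line 4: ['bridge', 'support', 'festival'] (min_width=23, slack=2)
Line 5: ['bird', 'table'] (min_width=10, slack=15)

Answer: 2 2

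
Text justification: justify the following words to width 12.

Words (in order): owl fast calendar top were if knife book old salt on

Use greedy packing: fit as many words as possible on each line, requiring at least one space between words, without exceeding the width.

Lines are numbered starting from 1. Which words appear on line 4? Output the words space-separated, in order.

Line 1: ['owl', 'fast'] (min_width=8, slack=4)
Line 2: ['calendar', 'top'] (min_width=12, slack=0)
Line 3: ['were', 'if'] (min_width=7, slack=5)
Line 4: ['knife', 'book'] (min_width=10, slack=2)
Line 5: ['old', 'salt', 'on'] (min_width=11, slack=1)

Answer: knife book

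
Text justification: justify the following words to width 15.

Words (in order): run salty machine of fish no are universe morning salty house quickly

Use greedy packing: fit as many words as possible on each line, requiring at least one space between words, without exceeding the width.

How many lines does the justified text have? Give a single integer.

Line 1: ['run', 'salty'] (min_width=9, slack=6)
Line 2: ['machine', 'of', 'fish'] (min_width=15, slack=0)
Line 3: ['no', 'are', 'universe'] (min_width=15, slack=0)
Line 4: ['morning', 'salty'] (min_width=13, slack=2)
Line 5: ['house', 'quickly'] (min_width=13, slack=2)
Total lines: 5

Answer: 5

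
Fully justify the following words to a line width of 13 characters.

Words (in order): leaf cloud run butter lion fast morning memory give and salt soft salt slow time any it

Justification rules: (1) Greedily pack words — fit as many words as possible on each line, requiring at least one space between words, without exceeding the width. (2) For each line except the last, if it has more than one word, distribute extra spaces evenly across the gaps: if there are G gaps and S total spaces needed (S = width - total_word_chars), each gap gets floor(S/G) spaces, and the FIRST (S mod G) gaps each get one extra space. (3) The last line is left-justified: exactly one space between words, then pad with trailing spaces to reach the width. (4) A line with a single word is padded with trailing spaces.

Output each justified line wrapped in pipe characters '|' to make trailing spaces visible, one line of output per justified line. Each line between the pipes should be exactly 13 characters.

Line 1: ['leaf', 'cloud'] (min_width=10, slack=3)
Line 2: ['run', 'butter'] (min_width=10, slack=3)
Line 3: ['lion', 'fast'] (min_width=9, slack=4)
Line 4: ['morning'] (min_width=7, slack=6)
Line 5: ['memory', 'give'] (min_width=11, slack=2)
Line 6: ['and', 'salt', 'soft'] (min_width=13, slack=0)
Line 7: ['salt', 'slow'] (min_width=9, slack=4)
Line 8: ['time', 'any', 'it'] (min_width=11, slack=2)

Answer: |leaf    cloud|
|run    butter|
|lion     fast|
|morning      |
|memory   give|
|and salt soft|
|salt     slow|
|time any it  |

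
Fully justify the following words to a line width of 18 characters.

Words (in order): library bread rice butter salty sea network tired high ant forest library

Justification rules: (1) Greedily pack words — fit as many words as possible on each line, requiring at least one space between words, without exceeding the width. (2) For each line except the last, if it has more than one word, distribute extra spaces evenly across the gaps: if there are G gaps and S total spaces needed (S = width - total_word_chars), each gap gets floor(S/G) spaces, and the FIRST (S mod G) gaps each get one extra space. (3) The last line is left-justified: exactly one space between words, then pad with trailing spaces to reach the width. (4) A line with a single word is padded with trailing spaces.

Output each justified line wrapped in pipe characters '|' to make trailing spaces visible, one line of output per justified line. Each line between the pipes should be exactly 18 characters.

Line 1: ['library', 'bread', 'rice'] (min_width=18, slack=0)
Line 2: ['butter', 'salty', 'sea'] (min_width=16, slack=2)
Line 3: ['network', 'tired', 'high'] (min_width=18, slack=0)
Line 4: ['ant', 'forest', 'library'] (min_width=18, slack=0)

Answer: |library bread rice|
|butter  salty  sea|
|network tired high|
|ant forest library|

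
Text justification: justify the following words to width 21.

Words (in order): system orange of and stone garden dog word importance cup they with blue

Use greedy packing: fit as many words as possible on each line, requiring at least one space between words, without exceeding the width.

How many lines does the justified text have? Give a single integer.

Line 1: ['system', 'orange', 'of', 'and'] (min_width=20, slack=1)
Line 2: ['stone', 'garden', 'dog', 'word'] (min_width=21, slack=0)
Line 3: ['importance', 'cup', 'they'] (min_width=19, slack=2)
Line 4: ['with', 'blue'] (min_width=9, slack=12)
Total lines: 4

Answer: 4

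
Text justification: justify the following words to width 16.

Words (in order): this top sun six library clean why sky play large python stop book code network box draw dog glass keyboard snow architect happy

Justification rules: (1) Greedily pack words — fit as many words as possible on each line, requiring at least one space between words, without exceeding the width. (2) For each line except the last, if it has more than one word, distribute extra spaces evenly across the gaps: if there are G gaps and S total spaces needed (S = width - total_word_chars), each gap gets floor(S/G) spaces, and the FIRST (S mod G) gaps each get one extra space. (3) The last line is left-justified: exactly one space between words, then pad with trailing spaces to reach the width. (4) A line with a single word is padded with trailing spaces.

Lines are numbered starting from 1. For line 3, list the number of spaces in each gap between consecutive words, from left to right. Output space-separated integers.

Answer: 3 3

Derivation:
Line 1: ['this', 'top', 'sun', 'six'] (min_width=16, slack=0)
Line 2: ['library', 'clean'] (min_width=13, slack=3)
Line 3: ['why', 'sky', 'play'] (min_width=12, slack=4)
Line 4: ['large', 'python'] (min_width=12, slack=4)
Line 5: ['stop', 'book', 'code'] (min_width=14, slack=2)
Line 6: ['network', 'box', 'draw'] (min_width=16, slack=0)
Line 7: ['dog', 'glass'] (min_width=9, slack=7)
Line 8: ['keyboard', 'snow'] (min_width=13, slack=3)
Line 9: ['architect', 'happy'] (min_width=15, slack=1)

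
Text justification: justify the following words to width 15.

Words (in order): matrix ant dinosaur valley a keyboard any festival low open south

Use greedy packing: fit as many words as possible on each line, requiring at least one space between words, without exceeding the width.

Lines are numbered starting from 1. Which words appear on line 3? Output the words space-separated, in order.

Line 1: ['matrix', 'ant'] (min_width=10, slack=5)
Line 2: ['dinosaur', 'valley'] (min_width=15, slack=0)
Line 3: ['a', 'keyboard', 'any'] (min_width=14, slack=1)
Line 4: ['festival', 'low'] (min_width=12, slack=3)
Line 5: ['open', 'south'] (min_width=10, slack=5)

Answer: a keyboard any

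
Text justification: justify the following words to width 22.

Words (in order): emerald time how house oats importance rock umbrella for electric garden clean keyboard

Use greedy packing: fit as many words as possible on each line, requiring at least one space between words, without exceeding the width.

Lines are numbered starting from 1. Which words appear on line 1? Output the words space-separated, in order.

Answer: emerald time how house

Derivation:
Line 1: ['emerald', 'time', 'how', 'house'] (min_width=22, slack=0)
Line 2: ['oats', 'importance', 'rock'] (min_width=20, slack=2)
Line 3: ['umbrella', 'for', 'electric'] (min_width=21, slack=1)
Line 4: ['garden', 'clean', 'keyboard'] (min_width=21, slack=1)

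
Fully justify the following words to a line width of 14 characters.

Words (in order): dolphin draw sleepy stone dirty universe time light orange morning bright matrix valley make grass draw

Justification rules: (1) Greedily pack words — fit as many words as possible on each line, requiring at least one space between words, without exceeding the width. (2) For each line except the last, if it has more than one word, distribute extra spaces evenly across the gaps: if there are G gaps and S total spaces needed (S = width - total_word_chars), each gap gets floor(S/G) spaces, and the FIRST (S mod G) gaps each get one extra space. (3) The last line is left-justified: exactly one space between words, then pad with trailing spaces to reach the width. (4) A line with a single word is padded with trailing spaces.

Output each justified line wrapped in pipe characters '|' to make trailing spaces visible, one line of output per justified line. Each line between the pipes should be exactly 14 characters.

Answer: |dolphin   draw|
|sleepy   stone|
|dirty universe|
|time     light|
|orange morning|
|bright  matrix|
|valley    make|
|grass draw    |

Derivation:
Line 1: ['dolphin', 'draw'] (min_width=12, slack=2)
Line 2: ['sleepy', 'stone'] (min_width=12, slack=2)
Line 3: ['dirty', 'universe'] (min_width=14, slack=0)
Line 4: ['time', 'light'] (min_width=10, slack=4)
Line 5: ['orange', 'morning'] (min_width=14, slack=0)
Line 6: ['bright', 'matrix'] (min_width=13, slack=1)
Line 7: ['valley', 'make'] (min_width=11, slack=3)
Line 8: ['grass', 'draw'] (min_width=10, slack=4)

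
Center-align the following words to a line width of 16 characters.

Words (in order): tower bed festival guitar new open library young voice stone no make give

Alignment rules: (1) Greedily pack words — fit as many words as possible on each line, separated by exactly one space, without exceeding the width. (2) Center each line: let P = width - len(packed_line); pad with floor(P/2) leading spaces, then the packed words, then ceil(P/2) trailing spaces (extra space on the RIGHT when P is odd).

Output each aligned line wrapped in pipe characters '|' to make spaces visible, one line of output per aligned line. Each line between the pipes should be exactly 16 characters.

Answer: |   tower bed    |
|festival guitar |
|new open library|
|  young voice   |
| stone no make  |
|      give      |

Derivation:
Line 1: ['tower', 'bed'] (min_width=9, slack=7)
Line 2: ['festival', 'guitar'] (min_width=15, slack=1)
Line 3: ['new', 'open', 'library'] (min_width=16, slack=0)
Line 4: ['young', 'voice'] (min_width=11, slack=5)
Line 5: ['stone', 'no', 'make'] (min_width=13, slack=3)
Line 6: ['give'] (min_width=4, slack=12)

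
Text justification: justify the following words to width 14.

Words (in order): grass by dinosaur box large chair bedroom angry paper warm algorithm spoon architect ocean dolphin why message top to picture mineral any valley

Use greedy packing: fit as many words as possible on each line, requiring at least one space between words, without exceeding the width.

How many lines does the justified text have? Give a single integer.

Answer: 13

Derivation:
Line 1: ['grass', 'by'] (min_width=8, slack=6)
Line 2: ['dinosaur', 'box'] (min_width=12, slack=2)
Line 3: ['large', 'chair'] (min_width=11, slack=3)
Line 4: ['bedroom', 'angry'] (min_width=13, slack=1)
Line 5: ['paper', 'warm'] (min_width=10, slack=4)
Line 6: ['algorithm'] (min_width=9, slack=5)
Line 7: ['spoon'] (min_width=5, slack=9)
Line 8: ['architect'] (min_width=9, slack=5)
Line 9: ['ocean', 'dolphin'] (min_width=13, slack=1)
Line 10: ['why', 'message'] (min_width=11, slack=3)
Line 11: ['top', 'to', 'picture'] (min_width=14, slack=0)
Line 12: ['mineral', 'any'] (min_width=11, slack=3)
Line 13: ['valley'] (min_width=6, slack=8)
Total lines: 13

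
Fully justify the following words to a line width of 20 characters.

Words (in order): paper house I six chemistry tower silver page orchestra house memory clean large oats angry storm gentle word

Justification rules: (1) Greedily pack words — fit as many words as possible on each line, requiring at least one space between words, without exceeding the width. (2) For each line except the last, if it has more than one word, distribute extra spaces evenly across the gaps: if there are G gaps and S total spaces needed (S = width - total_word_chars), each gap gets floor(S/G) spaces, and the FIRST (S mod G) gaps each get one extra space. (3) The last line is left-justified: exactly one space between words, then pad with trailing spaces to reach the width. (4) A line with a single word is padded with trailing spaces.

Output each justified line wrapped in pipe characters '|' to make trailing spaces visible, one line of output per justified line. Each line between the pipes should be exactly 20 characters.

Line 1: ['paper', 'house', 'I', 'six'] (min_width=17, slack=3)
Line 2: ['chemistry', 'tower'] (min_width=15, slack=5)
Line 3: ['silver', 'page'] (min_width=11, slack=9)
Line 4: ['orchestra', 'house'] (min_width=15, slack=5)
Line 5: ['memory', 'clean', 'large'] (min_width=18, slack=2)
Line 6: ['oats', 'angry', 'storm'] (min_width=16, slack=4)
Line 7: ['gentle', 'word'] (min_width=11, slack=9)

Answer: |paper  house  I  six|
|chemistry      tower|
|silver          page|
|orchestra      house|
|memory  clean  large|
|oats   angry   storm|
|gentle word         |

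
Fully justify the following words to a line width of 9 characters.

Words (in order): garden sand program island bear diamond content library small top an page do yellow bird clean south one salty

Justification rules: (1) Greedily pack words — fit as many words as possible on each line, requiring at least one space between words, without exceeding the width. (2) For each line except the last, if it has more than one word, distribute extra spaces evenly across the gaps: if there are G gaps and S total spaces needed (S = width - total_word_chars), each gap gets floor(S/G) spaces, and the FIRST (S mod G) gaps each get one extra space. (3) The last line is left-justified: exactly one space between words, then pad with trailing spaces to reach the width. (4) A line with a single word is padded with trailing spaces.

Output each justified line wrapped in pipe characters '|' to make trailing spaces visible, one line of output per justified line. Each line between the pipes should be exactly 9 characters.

Answer: |garden   |
|sand     |
|program  |
|island   |
|bear     |
|diamond  |
|content  |
|library  |
|small top|
|an   page|
|do yellow|
|bird     |
|clean    |
|south one|
|salty    |

Derivation:
Line 1: ['garden'] (min_width=6, slack=3)
Line 2: ['sand'] (min_width=4, slack=5)
Line 3: ['program'] (min_width=7, slack=2)
Line 4: ['island'] (min_width=6, slack=3)
Line 5: ['bear'] (min_width=4, slack=5)
Line 6: ['diamond'] (min_width=7, slack=2)
Line 7: ['content'] (min_width=7, slack=2)
Line 8: ['library'] (min_width=7, slack=2)
Line 9: ['small', 'top'] (min_width=9, slack=0)
Line 10: ['an', 'page'] (min_width=7, slack=2)
Line 11: ['do', 'yellow'] (min_width=9, slack=0)
Line 12: ['bird'] (min_width=4, slack=5)
Line 13: ['clean'] (min_width=5, slack=4)
Line 14: ['south', 'one'] (min_width=9, slack=0)
Line 15: ['salty'] (min_width=5, slack=4)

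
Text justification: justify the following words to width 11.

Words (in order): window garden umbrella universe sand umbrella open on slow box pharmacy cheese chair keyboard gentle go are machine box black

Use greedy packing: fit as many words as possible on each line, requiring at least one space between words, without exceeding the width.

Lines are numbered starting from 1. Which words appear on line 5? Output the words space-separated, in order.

Answer: sand

Derivation:
Line 1: ['window'] (min_width=6, slack=5)
Line 2: ['garden'] (min_width=6, slack=5)
Line 3: ['umbrella'] (min_width=8, slack=3)
Line 4: ['universe'] (min_width=8, slack=3)
Line 5: ['sand'] (min_width=4, slack=7)
Line 6: ['umbrella'] (min_width=8, slack=3)
Line 7: ['open', 'on'] (min_width=7, slack=4)
Line 8: ['slow', 'box'] (min_width=8, slack=3)
Line 9: ['pharmacy'] (min_width=8, slack=3)
Line 10: ['cheese'] (min_width=6, slack=5)
Line 11: ['chair'] (min_width=5, slack=6)
Line 12: ['keyboard'] (min_width=8, slack=3)
Line 13: ['gentle', 'go'] (min_width=9, slack=2)
Line 14: ['are', 'machine'] (min_width=11, slack=0)
Line 15: ['box', 'black'] (min_width=9, slack=2)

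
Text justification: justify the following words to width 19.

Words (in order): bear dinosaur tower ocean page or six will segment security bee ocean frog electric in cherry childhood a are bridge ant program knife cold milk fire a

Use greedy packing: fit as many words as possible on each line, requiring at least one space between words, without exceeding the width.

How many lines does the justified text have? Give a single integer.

Line 1: ['bear', 'dinosaur', 'tower'] (min_width=19, slack=0)
Line 2: ['ocean', 'page', 'or', 'six'] (min_width=17, slack=2)
Line 3: ['will', 'segment'] (min_width=12, slack=7)
Line 4: ['security', 'bee', 'ocean'] (min_width=18, slack=1)
Line 5: ['frog', 'electric', 'in'] (min_width=16, slack=3)
Line 6: ['cherry', 'childhood', 'a'] (min_width=18, slack=1)
Line 7: ['are', 'bridge', 'ant'] (min_width=14, slack=5)
Line 8: ['program', 'knife', 'cold'] (min_width=18, slack=1)
Line 9: ['milk', 'fire', 'a'] (min_width=11, slack=8)
Total lines: 9

Answer: 9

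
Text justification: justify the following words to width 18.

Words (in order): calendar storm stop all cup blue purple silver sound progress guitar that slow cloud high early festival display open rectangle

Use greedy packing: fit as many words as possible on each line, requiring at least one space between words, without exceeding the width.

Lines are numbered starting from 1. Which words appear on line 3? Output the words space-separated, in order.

Answer: purple silver

Derivation:
Line 1: ['calendar', 'storm'] (min_width=14, slack=4)
Line 2: ['stop', 'all', 'cup', 'blue'] (min_width=17, slack=1)
Line 3: ['purple', 'silver'] (min_width=13, slack=5)
Line 4: ['sound', 'progress'] (min_width=14, slack=4)
Line 5: ['guitar', 'that', 'slow'] (min_width=16, slack=2)
Line 6: ['cloud', 'high', 'early'] (min_width=16, slack=2)
Line 7: ['festival', 'display'] (min_width=16, slack=2)
Line 8: ['open', 'rectangle'] (min_width=14, slack=4)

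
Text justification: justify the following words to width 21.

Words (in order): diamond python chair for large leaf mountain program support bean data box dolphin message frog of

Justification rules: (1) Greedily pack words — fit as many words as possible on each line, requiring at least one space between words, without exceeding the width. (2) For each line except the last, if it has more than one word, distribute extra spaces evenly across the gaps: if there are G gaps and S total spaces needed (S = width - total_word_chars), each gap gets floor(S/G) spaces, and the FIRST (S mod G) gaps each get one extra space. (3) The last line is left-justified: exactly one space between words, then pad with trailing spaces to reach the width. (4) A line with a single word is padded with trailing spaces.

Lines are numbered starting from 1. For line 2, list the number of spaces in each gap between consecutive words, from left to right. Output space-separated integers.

Line 1: ['diamond', 'python', 'chair'] (min_width=20, slack=1)
Line 2: ['for', 'large', 'leaf'] (min_width=14, slack=7)
Line 3: ['mountain', 'program'] (min_width=16, slack=5)
Line 4: ['support', 'bean', 'data', 'box'] (min_width=21, slack=0)
Line 5: ['dolphin', 'message', 'frog'] (min_width=20, slack=1)
Line 6: ['of'] (min_width=2, slack=19)

Answer: 5 4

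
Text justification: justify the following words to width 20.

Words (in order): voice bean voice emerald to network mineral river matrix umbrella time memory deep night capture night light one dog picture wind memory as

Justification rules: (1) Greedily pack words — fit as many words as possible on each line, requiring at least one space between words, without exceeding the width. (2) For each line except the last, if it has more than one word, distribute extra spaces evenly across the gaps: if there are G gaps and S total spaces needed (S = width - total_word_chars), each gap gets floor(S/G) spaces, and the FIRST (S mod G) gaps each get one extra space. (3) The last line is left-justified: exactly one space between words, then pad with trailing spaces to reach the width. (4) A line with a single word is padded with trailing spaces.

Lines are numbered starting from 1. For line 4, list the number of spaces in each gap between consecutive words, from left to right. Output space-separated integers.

Answer: 1 1

Derivation:
Line 1: ['voice', 'bean', 'voice'] (min_width=16, slack=4)
Line 2: ['emerald', 'to', 'network'] (min_width=18, slack=2)
Line 3: ['mineral', 'river', 'matrix'] (min_width=20, slack=0)
Line 4: ['umbrella', 'time', 'memory'] (min_width=20, slack=0)
Line 5: ['deep', 'night', 'capture'] (min_width=18, slack=2)
Line 6: ['night', 'light', 'one', 'dog'] (min_width=19, slack=1)
Line 7: ['picture', 'wind', 'memory'] (min_width=19, slack=1)
Line 8: ['as'] (min_width=2, slack=18)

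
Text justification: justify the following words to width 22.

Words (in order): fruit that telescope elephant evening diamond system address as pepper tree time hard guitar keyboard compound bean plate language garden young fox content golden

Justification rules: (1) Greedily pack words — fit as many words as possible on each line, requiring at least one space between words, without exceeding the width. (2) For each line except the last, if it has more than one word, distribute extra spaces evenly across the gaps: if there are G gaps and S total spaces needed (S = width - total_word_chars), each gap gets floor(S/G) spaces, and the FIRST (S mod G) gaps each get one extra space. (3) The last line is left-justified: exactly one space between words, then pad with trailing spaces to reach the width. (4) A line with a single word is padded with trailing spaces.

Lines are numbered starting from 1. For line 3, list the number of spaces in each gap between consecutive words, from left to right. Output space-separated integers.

Line 1: ['fruit', 'that', 'telescope'] (min_width=20, slack=2)
Line 2: ['elephant', 'evening'] (min_width=16, slack=6)
Line 3: ['diamond', 'system', 'address'] (min_width=22, slack=0)
Line 4: ['as', 'pepper', 'tree', 'time'] (min_width=19, slack=3)
Line 5: ['hard', 'guitar', 'keyboard'] (min_width=20, slack=2)
Line 6: ['compound', 'bean', 'plate'] (min_width=19, slack=3)
Line 7: ['language', 'garden', 'young'] (min_width=21, slack=1)
Line 8: ['fox', 'content', 'golden'] (min_width=18, slack=4)

Answer: 1 1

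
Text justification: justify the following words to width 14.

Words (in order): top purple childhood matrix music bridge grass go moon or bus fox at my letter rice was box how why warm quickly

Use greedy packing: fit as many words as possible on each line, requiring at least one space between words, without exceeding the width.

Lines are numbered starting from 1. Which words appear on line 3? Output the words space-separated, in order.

Line 1: ['top', 'purple'] (min_width=10, slack=4)
Line 2: ['childhood'] (min_width=9, slack=5)
Line 3: ['matrix', 'music'] (min_width=12, slack=2)
Line 4: ['bridge', 'grass'] (min_width=12, slack=2)
Line 5: ['go', 'moon', 'or', 'bus'] (min_width=14, slack=0)
Line 6: ['fox', 'at', 'my'] (min_width=9, slack=5)
Line 7: ['letter', 'rice'] (min_width=11, slack=3)
Line 8: ['was', 'box', 'how'] (min_width=11, slack=3)
Line 9: ['why', 'warm'] (min_width=8, slack=6)
Line 10: ['quickly'] (min_width=7, slack=7)

Answer: matrix music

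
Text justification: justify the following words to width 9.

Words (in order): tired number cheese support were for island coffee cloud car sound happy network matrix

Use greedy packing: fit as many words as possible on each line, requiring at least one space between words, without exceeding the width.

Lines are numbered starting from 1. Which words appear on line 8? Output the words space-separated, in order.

Answer: cloud car

Derivation:
Line 1: ['tired'] (min_width=5, slack=4)
Line 2: ['number'] (min_width=6, slack=3)
Line 3: ['cheese'] (min_width=6, slack=3)
Line 4: ['support'] (min_width=7, slack=2)
Line 5: ['were', 'for'] (min_width=8, slack=1)
Line 6: ['island'] (min_width=6, slack=3)
Line 7: ['coffee'] (min_width=6, slack=3)
Line 8: ['cloud', 'car'] (min_width=9, slack=0)
Line 9: ['sound'] (min_width=5, slack=4)
Line 10: ['happy'] (min_width=5, slack=4)
Line 11: ['network'] (min_width=7, slack=2)
Line 12: ['matrix'] (min_width=6, slack=3)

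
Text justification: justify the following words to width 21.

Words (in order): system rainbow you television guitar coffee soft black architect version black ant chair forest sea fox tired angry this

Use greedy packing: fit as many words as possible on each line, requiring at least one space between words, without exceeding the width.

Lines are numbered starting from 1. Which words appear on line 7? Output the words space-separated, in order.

Line 1: ['system', 'rainbow', 'you'] (min_width=18, slack=3)
Line 2: ['television', 'guitar'] (min_width=17, slack=4)
Line 3: ['coffee', 'soft', 'black'] (min_width=17, slack=4)
Line 4: ['architect', 'version'] (min_width=17, slack=4)
Line 5: ['black', 'ant', 'chair'] (min_width=15, slack=6)
Line 6: ['forest', 'sea', 'fox', 'tired'] (min_width=20, slack=1)
Line 7: ['angry', 'this'] (min_width=10, slack=11)

Answer: angry this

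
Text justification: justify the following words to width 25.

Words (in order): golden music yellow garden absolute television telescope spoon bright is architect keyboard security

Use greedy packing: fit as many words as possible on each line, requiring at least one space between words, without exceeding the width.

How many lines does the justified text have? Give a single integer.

Answer: 5

Derivation:
Line 1: ['golden', 'music', 'yellow'] (min_width=19, slack=6)
Line 2: ['garden', 'absolute'] (min_width=15, slack=10)
Line 3: ['television', 'telescope'] (min_width=20, slack=5)
Line 4: ['spoon', 'bright', 'is', 'architect'] (min_width=25, slack=0)
Line 5: ['keyboard', 'security'] (min_width=17, slack=8)
Total lines: 5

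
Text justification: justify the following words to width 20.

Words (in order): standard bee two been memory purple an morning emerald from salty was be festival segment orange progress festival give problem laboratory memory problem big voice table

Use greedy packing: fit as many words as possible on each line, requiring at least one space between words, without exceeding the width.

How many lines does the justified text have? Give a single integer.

Line 1: ['standard', 'bee', 'two'] (min_width=16, slack=4)
Line 2: ['been', 'memory', 'purple'] (min_width=18, slack=2)
Line 3: ['an', 'morning', 'emerald'] (min_width=18, slack=2)
Line 4: ['from', 'salty', 'was', 'be'] (min_width=17, slack=3)
Line 5: ['festival', 'segment'] (min_width=16, slack=4)
Line 6: ['orange', 'progress'] (min_width=15, slack=5)
Line 7: ['festival', 'give'] (min_width=13, slack=7)
Line 8: ['problem', 'laboratory'] (min_width=18, slack=2)
Line 9: ['memory', 'problem', 'big'] (min_width=18, slack=2)
Line 10: ['voice', 'table'] (min_width=11, slack=9)
Total lines: 10

Answer: 10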